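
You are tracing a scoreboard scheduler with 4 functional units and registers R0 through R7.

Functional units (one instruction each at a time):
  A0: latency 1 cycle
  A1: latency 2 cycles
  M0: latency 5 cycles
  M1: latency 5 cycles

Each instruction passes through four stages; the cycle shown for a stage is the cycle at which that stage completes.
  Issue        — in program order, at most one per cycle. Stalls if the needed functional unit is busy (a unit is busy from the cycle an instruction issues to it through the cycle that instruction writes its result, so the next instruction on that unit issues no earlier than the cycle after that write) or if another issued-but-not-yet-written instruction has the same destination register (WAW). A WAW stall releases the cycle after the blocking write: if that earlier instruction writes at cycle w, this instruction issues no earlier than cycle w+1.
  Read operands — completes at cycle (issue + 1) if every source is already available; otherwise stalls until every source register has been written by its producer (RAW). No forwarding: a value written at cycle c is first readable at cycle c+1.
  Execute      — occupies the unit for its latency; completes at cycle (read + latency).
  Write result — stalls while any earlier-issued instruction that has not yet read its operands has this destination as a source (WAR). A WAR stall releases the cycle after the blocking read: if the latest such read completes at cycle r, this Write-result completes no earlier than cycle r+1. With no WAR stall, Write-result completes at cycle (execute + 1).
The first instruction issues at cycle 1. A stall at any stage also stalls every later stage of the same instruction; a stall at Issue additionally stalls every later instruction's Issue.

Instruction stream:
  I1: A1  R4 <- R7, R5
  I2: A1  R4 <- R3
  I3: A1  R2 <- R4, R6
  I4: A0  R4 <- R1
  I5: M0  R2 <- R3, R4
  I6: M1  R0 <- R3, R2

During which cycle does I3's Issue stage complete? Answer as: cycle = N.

cycle = 11

I1 -> (1, 2, 4, 5)
I2 -> (6, 7, 9, 10)  // struct: A1 busy until I1 writes@5
I3 -> (11, 12, 14, 15)  // struct: A1 busy until I2 writes@10
I4 -> (12, 13, 14, 15)
I5 -> (16, 17, 22, 23)  // WAW R2: wait I3 write@15
I6 -> (17, 24, 29, 30)  // RAW R2: wait I5 write@23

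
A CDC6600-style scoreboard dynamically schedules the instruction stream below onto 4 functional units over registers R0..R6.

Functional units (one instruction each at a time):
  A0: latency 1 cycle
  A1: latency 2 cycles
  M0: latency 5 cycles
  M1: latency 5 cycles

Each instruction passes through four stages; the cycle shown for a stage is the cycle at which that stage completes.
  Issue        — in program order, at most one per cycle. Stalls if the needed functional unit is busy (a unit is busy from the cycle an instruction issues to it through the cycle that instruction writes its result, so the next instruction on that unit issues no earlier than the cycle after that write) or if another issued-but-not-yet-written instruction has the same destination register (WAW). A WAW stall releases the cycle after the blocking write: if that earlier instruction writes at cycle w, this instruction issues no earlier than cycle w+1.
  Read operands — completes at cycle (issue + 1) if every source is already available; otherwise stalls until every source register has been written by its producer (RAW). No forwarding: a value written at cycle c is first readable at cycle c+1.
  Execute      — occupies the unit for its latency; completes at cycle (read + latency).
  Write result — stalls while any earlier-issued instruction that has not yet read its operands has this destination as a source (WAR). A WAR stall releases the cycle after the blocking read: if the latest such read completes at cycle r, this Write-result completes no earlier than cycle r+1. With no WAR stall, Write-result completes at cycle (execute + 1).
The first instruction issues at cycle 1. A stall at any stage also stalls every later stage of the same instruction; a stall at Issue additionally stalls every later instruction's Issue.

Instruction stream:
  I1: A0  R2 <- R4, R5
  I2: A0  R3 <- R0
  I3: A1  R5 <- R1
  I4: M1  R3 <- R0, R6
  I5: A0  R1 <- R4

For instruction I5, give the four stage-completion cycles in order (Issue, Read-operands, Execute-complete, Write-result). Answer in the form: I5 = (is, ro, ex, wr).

1) issue 1, read 2, done 3, write 4
2) issue 5, read 6, done 7, write 8  <struct: A0 busy until I1 writes@4>
3) issue 6, read 7, done 9, write 10
4) issue 9, read 10, done 15, write 16  <WAW R3: wait I2 write@8>
5) issue 10, read 11, done 12, write 13

I5 = (10, 11, 12, 13)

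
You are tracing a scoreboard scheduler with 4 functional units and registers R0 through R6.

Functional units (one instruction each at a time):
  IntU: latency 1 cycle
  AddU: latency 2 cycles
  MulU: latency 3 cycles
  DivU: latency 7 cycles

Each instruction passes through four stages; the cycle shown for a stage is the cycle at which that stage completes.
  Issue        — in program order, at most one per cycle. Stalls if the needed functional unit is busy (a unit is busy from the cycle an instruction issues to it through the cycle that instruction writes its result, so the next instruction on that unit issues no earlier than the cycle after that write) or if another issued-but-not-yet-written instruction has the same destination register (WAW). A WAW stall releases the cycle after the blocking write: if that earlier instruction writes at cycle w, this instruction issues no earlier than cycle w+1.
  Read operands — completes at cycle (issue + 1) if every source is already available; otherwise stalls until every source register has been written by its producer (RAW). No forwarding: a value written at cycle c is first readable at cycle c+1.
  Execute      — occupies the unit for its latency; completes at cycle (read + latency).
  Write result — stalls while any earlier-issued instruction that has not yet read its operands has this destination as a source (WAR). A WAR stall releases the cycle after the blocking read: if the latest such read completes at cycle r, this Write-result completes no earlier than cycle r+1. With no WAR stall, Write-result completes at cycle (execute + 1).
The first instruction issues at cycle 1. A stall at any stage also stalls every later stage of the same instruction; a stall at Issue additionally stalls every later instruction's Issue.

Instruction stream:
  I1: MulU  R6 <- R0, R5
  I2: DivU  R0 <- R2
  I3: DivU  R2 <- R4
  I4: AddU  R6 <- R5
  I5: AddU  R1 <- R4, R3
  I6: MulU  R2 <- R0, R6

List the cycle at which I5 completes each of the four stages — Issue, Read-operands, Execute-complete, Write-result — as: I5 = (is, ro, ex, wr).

t=1  issue I1 (MulU)
t=2  I1 read-ops, issue I2 (DivU)
t=3  I2 read-ops
t=5  I1 finished on MulU
t=6  I1→R6
t=10  I2 finished on DivU
t=11  I2→R0
t=12  issue I3 (DivU)
t=13  I3 read-ops, issue I4 (AddU)
t=14  I4 read-ops
t=16  I4 finished on AddU
t=17  I4→R6
t=18  issue I5 (AddU)
t=19  I5 read-ops
t=20  I3 finished on DivU
t=21  I3→R2, I5 finished on AddU
t=22  I5→R1, issue I6 (MulU)
t=23  I6 read-ops
t=26  I6 finished on MulU
t=27  I6→R2

I5 = (18, 19, 21, 22)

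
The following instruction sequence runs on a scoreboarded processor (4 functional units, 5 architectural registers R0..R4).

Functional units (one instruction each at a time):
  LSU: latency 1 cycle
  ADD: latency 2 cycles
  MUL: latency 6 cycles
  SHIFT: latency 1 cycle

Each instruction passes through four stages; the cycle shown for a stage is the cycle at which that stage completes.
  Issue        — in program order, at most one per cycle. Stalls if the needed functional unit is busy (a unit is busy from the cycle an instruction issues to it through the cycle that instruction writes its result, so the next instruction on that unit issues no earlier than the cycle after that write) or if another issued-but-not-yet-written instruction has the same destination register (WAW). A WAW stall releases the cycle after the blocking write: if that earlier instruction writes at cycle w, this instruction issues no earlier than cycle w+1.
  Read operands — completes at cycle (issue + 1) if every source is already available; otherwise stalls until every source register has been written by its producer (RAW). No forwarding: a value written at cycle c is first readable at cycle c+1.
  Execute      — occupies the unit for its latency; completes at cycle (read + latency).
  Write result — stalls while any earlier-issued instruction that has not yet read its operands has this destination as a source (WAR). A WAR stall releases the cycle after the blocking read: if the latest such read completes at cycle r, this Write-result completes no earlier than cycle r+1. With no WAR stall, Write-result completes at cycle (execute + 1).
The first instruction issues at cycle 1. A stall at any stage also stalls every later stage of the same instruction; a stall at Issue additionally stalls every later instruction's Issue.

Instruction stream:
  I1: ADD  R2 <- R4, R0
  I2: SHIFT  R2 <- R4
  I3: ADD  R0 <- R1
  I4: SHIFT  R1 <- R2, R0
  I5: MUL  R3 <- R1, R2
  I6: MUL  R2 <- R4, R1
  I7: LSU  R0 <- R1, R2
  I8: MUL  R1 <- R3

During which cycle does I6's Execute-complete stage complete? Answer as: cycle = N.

cycle = 30

c1: I1 issues→ADD
c2: I1 reads
c4: I1 exec-done
c5: I1 writes R2
c6: I2 issues→SHIFT
c7: I2 reads, I3 issues→ADD
c8: I2 exec-done, I3 reads
c9: I2 writes R2
c10: I3 exec-done, I4 issues→SHIFT
c11: I3 writes R0, I5 issues→MUL
c12: I4 reads
c13: I4 exec-done
c14: I4 writes R1
c15: I5 reads
c21: I5 exec-done
c22: I5 writes R3
c23: I6 issues→MUL
c24: I6 reads, I7 issues→LSU
c30: I6 exec-done
c31: I6 writes R2
c32: I7 reads, I8 issues→MUL
c33: I7 exec-done, I8 reads
c34: I7 writes R0
c39: I8 exec-done
c40: I8 writes R1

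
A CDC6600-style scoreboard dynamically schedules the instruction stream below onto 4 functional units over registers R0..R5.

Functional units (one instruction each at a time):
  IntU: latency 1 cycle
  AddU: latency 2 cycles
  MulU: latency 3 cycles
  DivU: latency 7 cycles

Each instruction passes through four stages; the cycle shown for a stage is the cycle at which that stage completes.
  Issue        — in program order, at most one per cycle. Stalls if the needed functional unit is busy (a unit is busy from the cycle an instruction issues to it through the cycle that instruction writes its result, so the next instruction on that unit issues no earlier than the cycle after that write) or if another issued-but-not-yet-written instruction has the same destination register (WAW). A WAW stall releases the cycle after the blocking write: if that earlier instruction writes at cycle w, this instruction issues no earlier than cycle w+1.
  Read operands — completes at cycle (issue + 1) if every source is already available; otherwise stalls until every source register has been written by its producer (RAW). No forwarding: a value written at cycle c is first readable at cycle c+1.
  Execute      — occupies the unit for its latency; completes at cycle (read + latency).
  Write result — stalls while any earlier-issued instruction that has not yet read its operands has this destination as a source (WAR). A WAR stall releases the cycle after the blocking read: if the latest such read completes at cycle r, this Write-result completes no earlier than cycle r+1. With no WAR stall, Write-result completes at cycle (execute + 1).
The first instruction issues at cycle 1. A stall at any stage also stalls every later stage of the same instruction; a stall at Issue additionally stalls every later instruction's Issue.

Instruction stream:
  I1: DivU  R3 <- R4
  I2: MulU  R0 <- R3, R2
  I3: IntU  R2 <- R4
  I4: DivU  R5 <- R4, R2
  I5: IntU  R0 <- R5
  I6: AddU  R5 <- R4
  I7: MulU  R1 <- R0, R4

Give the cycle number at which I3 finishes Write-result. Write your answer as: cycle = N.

cycle = 12

t=1  I1 dispatched to DivU
t=2  I1 operands ready · I2 dispatched to MulU
t=3  I3 dispatched to IntU
t=4  I3 operands ready
t=5  I3 complete
t=9  I1 complete
t=10  R3←I1
t=11  I2 operands ready · I4 dispatched to DivU
t=12  R2←I3
t=13  I4 operands ready
t=14  I2 complete
t=15  R0←I2
t=16  I5 dispatched to IntU
t=20  I4 complete
t=21  R5←I4
t=22  I5 operands ready · I6 dispatched to AddU
t=23  I5 complete · I6 operands ready · I7 dispatched to MulU
t=24  R0←I5
t=25  I6 complete · I7 operands ready
t=26  R5←I6
t=28  I7 complete
t=29  R1←I7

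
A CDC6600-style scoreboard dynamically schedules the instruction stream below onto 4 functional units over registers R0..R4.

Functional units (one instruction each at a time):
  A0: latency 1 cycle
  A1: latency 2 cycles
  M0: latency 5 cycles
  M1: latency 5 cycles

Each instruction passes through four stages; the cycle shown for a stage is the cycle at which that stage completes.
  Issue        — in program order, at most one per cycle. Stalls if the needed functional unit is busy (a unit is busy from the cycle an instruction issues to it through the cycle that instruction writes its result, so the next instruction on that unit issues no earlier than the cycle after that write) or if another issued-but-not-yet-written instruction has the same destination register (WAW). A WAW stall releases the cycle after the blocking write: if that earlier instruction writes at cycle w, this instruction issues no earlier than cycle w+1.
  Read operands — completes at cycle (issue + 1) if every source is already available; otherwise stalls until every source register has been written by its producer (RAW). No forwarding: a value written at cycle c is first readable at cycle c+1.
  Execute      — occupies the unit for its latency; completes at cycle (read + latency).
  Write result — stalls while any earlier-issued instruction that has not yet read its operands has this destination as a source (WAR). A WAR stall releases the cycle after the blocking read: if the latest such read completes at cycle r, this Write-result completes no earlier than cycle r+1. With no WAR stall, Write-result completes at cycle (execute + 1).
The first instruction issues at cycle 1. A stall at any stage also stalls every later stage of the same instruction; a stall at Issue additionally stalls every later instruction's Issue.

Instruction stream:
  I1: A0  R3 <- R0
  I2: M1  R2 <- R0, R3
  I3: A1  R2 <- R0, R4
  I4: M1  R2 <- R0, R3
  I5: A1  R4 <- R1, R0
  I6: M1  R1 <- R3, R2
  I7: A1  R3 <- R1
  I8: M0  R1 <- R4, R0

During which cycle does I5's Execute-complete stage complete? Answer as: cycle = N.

cycle = 21

cycle 1: issue I1 (A0)
cycle 2: I1 read-ops | issue I2 (M1)
cycle 3: I1 finished on A0
cycle 4: I1→R3
cycle 5: I2 read-ops
cycle 10: I2 finished on M1
cycle 11: I2→R2
cycle 12: issue I3 (A1)
cycle 13: I3 read-ops
cycle 15: I3 finished on A1
cycle 16: I3→R2
cycle 17: issue I4 (M1)
cycle 18: I4 read-ops | issue I5 (A1)
cycle 19: I5 read-ops
cycle 21: I5 finished on A1
cycle 22: I5→R4
cycle 23: I4 finished on M1
cycle 24: I4→R2
cycle 25: issue I6 (M1)
cycle 26: I6 read-ops | issue I7 (A1)
cycle 31: I6 finished on M1
cycle 32: I6→R1
cycle 33: I7 read-ops | issue I8 (M0)
cycle 34: I8 read-ops
cycle 35: I7 finished on A1
cycle 36: I7→R3
cycle 39: I8 finished on M0
cycle 40: I8→R1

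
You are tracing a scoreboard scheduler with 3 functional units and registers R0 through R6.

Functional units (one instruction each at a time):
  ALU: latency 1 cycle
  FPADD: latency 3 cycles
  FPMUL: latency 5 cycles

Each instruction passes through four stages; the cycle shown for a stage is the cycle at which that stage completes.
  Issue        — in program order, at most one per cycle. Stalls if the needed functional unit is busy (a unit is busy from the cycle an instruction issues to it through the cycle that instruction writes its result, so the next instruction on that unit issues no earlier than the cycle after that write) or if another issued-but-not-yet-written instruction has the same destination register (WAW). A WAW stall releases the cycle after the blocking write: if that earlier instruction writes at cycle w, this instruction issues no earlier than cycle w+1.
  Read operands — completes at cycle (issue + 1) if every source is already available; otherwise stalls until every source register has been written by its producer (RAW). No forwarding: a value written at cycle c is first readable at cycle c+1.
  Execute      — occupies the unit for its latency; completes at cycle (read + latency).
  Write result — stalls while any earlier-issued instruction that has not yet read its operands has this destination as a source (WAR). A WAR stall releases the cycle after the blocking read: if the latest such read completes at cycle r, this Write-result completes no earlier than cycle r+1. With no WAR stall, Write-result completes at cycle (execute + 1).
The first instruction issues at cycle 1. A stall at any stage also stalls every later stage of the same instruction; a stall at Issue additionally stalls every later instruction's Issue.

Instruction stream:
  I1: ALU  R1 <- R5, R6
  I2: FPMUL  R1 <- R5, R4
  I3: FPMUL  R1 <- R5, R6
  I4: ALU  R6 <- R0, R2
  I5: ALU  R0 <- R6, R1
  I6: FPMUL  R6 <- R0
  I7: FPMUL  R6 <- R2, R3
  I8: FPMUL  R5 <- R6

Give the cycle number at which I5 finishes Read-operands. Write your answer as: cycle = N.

cycle = 21

c1: issue I1 (ALU)
c2: I1 read-ops
c3: I1 finished on ALU
c4: I1→R1
c5: issue I2 (FPMUL)
c6: I2 read-ops
c11: I2 finished on FPMUL
c12: I2→R1
c13: issue I3 (FPMUL)
c14: I3 read-ops · issue I4 (ALU)
c15: I4 read-ops
c16: I4 finished on ALU
c17: I4→R6
c18: issue I5 (ALU)
c19: I3 finished on FPMUL
c20: I3→R1
c21: I5 read-ops · issue I6 (FPMUL)
c22: I5 finished on ALU
c23: I5→R0
c24: I6 read-ops
c29: I6 finished on FPMUL
c30: I6→R6
c31: issue I7 (FPMUL)
c32: I7 read-ops
c37: I7 finished on FPMUL
c38: I7→R6
c39: issue I8 (FPMUL)
c40: I8 read-ops
c45: I8 finished on FPMUL
c46: I8→R5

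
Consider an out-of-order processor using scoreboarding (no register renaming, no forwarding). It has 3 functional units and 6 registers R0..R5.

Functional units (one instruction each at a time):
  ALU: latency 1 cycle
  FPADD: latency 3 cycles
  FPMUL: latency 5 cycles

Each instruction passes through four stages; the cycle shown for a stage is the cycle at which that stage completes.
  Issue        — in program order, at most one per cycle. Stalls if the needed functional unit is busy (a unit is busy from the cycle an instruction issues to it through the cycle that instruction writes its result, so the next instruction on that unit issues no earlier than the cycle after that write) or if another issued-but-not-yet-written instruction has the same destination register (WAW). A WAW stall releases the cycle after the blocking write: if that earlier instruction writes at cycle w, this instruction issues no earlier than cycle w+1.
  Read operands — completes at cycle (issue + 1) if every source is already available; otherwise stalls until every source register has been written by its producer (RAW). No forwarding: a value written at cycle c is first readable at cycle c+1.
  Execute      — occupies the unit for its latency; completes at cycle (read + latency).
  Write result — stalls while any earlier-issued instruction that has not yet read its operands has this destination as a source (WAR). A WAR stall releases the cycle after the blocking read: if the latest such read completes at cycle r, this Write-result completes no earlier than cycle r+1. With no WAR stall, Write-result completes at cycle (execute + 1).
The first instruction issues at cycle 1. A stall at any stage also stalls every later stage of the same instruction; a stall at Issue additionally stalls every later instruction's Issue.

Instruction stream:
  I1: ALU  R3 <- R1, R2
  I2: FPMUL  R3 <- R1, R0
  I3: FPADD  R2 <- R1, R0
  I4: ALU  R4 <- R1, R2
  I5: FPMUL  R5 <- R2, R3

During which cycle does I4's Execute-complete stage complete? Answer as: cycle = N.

c1: I1→ALU
c2: I1 RO
c3: I1 EX
c4: I1 WR R3
c5: I2→FPMUL
c6: I2 RO | I3→FPADD
c7: I3 RO | I4→ALU
c10: I3 EX
c11: I2 EX | I3 WR R2
c12: I2 WR R3 | I4 RO
c13: I4 EX | I5→FPMUL
c14: I4 WR R4 | I5 RO
c19: I5 EX
c20: I5 WR R5

cycle = 13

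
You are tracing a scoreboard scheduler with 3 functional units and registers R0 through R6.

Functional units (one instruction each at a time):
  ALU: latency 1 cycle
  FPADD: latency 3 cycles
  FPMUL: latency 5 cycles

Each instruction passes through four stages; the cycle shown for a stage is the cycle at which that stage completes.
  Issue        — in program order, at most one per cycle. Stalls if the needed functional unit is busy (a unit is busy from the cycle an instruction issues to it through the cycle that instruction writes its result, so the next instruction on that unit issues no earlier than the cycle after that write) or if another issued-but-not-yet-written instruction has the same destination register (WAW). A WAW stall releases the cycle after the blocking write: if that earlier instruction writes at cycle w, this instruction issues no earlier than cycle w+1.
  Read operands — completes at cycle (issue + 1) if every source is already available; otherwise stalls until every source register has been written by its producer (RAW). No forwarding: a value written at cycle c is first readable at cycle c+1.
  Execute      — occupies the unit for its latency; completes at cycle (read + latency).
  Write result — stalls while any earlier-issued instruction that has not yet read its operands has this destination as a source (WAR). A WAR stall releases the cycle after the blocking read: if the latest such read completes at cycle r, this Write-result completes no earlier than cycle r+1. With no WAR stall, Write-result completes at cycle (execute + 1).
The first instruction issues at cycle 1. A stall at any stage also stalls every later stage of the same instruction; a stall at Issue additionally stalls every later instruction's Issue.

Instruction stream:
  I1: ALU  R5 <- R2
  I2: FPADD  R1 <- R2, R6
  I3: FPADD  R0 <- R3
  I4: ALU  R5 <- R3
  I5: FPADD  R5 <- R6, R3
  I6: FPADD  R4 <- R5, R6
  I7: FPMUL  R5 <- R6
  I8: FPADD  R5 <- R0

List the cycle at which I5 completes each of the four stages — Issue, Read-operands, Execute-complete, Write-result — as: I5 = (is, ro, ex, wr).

c1: issue I1 (ALU)
c2: I1 read-ops | issue I2 (FPADD)
c3: I1 finished on ALU | I2 read-ops
c4: I1→R5
c6: I2 finished on FPADD
c7: I2→R1
c8: issue I3 (FPADD)
c9: I3 read-ops | issue I4 (ALU)
c10: I4 read-ops
c11: I4 finished on ALU
c12: I3 finished on FPADD | I4→R5
c13: I3→R0
c14: issue I5 (FPADD)
c15: I5 read-ops
c18: I5 finished on FPADD
c19: I5→R5
c20: issue I6 (FPADD)
c21: I6 read-ops | issue I7 (FPMUL)
c22: I7 read-ops
c24: I6 finished on FPADD
c25: I6→R4
c27: I7 finished on FPMUL
c28: I7→R5
c29: issue I8 (FPADD)
c30: I8 read-ops
c33: I8 finished on FPADD
c34: I8→R5

I5 = (14, 15, 18, 19)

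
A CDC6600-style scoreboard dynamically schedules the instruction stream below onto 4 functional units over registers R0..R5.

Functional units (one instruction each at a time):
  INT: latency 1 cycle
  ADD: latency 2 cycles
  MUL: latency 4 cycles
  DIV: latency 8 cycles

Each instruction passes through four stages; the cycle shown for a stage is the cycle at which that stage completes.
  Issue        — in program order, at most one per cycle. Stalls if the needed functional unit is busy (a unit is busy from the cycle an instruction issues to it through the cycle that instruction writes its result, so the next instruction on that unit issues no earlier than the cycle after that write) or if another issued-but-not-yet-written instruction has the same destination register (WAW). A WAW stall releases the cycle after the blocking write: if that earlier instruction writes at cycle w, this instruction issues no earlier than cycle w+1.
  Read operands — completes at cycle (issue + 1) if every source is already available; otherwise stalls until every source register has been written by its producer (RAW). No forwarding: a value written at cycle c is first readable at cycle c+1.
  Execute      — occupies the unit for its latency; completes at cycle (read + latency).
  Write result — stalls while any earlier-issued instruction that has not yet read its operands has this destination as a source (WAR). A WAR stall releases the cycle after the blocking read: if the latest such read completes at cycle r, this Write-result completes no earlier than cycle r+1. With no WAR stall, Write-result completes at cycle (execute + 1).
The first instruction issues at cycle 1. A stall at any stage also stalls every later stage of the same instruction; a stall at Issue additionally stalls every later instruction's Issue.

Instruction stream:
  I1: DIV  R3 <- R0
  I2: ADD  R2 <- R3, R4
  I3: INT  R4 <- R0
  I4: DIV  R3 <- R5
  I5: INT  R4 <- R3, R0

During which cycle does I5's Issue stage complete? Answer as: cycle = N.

I1: IS=1 RO=2 EX=10 WR=11
I2: IS=2 RO=12 EX=14 WR=15  [RAW R3: wait I1 write@11]
I3: IS=3 RO=4 EX=5 WR=13  [WAR R4: wait I2 read@12]
I4: IS=12 RO=13 EX=21 WR=22  [struct: DIV busy until I1 writes@11]
I5: IS=14 RO=23 EX=24 WR=25  [struct: INT busy until I3 writes@13; RAW R3: wait I4 write@22]

cycle = 14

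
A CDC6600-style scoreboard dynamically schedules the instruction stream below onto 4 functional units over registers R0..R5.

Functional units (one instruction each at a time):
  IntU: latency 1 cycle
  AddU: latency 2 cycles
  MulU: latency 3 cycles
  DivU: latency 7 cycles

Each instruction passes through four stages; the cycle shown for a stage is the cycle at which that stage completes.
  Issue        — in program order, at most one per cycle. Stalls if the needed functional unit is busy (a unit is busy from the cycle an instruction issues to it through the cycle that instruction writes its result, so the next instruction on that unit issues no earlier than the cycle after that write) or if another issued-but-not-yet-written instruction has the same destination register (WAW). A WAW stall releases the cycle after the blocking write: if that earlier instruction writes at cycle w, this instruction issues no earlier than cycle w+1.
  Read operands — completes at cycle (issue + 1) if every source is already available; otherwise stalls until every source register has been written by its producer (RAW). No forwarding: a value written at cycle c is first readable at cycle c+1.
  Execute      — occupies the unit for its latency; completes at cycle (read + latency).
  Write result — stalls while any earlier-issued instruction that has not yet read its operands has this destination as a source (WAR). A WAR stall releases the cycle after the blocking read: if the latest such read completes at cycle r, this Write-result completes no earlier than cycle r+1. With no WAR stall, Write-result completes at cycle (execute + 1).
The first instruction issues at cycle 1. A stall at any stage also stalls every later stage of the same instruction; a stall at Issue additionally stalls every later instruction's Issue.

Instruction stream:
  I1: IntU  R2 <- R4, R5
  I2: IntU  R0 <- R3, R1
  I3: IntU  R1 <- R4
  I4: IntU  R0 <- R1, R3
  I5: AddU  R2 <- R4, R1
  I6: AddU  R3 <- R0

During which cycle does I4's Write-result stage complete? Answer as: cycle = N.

[I1] 1/2/3/4
[I2] 5/6/7/8  (struct: IntU busy until I1 writes@4)
[I3] 9/10/11/12  (struct: IntU busy until I2 writes@8)
[I4] 13/14/15/16  (struct: IntU busy until I3 writes@12)
[I5] 14/15/17/18
[I6] 19/20/22/23  (struct: AddU busy until I5 writes@18)

cycle = 16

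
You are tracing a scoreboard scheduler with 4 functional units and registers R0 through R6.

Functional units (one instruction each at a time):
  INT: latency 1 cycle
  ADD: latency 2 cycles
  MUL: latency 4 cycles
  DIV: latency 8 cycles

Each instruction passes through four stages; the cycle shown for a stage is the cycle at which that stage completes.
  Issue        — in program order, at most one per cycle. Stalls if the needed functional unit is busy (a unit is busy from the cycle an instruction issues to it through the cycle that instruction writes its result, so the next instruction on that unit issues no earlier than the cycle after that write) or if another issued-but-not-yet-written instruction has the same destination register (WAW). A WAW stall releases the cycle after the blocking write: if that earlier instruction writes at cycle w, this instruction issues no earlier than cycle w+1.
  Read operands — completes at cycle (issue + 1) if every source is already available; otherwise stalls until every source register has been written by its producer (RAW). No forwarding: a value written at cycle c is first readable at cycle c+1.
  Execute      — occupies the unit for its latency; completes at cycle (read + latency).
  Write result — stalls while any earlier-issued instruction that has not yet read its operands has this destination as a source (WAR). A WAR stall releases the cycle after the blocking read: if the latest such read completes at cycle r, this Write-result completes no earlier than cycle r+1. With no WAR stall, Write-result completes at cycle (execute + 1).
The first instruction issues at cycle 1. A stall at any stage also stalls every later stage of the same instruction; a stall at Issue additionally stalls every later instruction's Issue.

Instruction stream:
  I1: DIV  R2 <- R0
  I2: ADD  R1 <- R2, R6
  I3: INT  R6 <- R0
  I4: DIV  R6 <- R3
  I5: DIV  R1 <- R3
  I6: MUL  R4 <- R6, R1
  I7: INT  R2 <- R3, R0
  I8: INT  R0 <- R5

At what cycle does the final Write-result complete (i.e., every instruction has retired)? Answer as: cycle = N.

cycle = 41

I1 -> (1, 2, 10, 11)
I2 -> (2, 12, 14, 15)  // RAW R2: wait I1 write@11
I3 -> (3, 4, 5, 13)  // WAR R6: wait I2 read@12
I4 -> (14, 15, 23, 24)  // WAW R6: wait I3 write@13
I5 -> (25, 26, 34, 35)  // struct: DIV busy until I4 writes@24
I6 -> (26, 36, 40, 41)  // RAW R1: wait I5 write@35
I7 -> (27, 28, 29, 30)
I8 -> (31, 32, 33, 34)  // struct: INT busy until I7 writes@30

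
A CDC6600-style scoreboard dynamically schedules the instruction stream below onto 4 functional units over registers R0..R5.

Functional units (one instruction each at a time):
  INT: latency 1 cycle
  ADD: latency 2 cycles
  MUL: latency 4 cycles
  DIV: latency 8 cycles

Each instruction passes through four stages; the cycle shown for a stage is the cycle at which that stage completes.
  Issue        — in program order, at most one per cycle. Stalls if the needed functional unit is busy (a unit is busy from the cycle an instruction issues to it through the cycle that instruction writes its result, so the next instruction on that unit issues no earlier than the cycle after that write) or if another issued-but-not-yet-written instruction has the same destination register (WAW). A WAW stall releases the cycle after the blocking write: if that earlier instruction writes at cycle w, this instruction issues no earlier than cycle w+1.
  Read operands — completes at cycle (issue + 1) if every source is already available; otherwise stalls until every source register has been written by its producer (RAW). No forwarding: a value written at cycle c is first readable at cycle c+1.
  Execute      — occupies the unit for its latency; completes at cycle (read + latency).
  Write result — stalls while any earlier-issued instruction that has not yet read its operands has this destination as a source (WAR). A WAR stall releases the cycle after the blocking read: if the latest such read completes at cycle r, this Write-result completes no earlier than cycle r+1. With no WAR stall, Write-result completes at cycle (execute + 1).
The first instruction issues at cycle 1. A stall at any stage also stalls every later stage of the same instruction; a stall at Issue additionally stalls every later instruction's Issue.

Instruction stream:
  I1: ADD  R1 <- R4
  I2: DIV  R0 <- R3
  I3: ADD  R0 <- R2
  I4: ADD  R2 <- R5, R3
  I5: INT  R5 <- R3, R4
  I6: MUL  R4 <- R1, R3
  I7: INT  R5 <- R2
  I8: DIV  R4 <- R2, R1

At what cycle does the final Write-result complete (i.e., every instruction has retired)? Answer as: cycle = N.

[1] I1 dispatched to ADD
[2] I1 operands ready | I2 dispatched to DIV
[3] I2 operands ready
[4] I1 complete
[5] R1←I1
[11] I2 complete
[12] R0←I2
[13] I3 dispatched to ADD
[14] I3 operands ready
[16] I3 complete
[17] R0←I3
[18] I4 dispatched to ADD
[19] I4 operands ready | I5 dispatched to INT
[20] I5 operands ready | I6 dispatched to MUL
[21] I4 complete | I5 complete | I6 operands ready
[22] R2←I4 | R5←I5
[23] I7 dispatched to INT
[24] I7 operands ready
[25] I6 complete | I7 complete
[26] R4←I6 | R5←I7
[27] I8 dispatched to DIV
[28] I8 operands ready
[36] I8 complete
[37] R4←I8

cycle = 37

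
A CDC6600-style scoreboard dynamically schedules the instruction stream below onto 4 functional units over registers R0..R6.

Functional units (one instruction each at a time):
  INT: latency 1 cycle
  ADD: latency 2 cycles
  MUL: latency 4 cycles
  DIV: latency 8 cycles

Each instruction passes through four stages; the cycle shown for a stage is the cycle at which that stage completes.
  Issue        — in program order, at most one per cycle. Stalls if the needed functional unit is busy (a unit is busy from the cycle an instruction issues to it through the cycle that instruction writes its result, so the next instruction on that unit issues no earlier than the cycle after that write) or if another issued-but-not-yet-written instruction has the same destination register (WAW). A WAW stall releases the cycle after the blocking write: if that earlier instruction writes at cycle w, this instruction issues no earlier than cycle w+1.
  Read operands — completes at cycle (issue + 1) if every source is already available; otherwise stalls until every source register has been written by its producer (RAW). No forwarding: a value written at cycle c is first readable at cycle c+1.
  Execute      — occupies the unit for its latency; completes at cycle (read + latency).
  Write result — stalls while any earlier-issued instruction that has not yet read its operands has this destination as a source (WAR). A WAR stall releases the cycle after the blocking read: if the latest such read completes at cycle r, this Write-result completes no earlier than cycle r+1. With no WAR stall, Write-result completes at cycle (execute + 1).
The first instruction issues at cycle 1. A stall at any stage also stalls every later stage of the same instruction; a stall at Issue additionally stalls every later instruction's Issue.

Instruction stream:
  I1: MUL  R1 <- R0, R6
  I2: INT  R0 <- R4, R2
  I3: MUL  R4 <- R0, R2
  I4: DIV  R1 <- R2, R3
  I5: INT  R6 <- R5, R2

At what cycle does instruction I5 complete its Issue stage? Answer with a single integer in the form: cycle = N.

cycle = 10

c1: I1→MUL
c2: I1 RO, I2→INT
c3: I2 RO
c4: I2 EX
c5: I2 WR R0
c6: I1 EX
c7: I1 WR R1
c8: I3→MUL
c9: I3 RO, I4→DIV
c10: I4 RO, I5→INT
c11: I5 RO
c12: I5 EX
c13: I3 EX, I5 WR R6
c14: I3 WR R4
c18: I4 EX
c19: I4 WR R1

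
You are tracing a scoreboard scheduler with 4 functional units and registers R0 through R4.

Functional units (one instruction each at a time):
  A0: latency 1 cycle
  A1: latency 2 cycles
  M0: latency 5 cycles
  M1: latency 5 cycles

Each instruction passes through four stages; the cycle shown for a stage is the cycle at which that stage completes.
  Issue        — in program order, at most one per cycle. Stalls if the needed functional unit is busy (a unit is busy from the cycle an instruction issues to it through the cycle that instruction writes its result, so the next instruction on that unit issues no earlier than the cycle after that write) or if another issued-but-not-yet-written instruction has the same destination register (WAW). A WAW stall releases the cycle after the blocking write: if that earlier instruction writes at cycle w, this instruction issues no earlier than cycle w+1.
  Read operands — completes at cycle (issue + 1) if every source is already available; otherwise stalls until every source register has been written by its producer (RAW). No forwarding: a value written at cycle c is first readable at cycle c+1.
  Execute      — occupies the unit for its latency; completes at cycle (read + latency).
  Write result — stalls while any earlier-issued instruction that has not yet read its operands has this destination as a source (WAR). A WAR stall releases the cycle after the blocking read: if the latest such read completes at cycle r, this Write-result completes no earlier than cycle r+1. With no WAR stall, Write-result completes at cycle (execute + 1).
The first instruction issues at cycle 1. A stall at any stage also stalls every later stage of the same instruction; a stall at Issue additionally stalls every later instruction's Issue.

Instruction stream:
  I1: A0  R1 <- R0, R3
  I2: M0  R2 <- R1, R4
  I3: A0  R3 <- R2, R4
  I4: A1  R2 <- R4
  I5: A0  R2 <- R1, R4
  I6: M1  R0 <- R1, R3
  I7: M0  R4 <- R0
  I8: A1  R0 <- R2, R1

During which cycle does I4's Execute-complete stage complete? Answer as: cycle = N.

cycle = 15

[1] I1→A0
[2] I1 RO; I2→M0
[3] I1 EX
[4] I1 WR R1
[5] I2 RO; I3→A0
[10] I2 EX
[11] I2 WR R2
[12] I3 RO; I4→A1
[13] I3 EX; I4 RO
[14] I3 WR R3
[15] I4 EX
[16] I4 WR R2
[17] I5→A0
[18] I5 RO; I6→M1
[19] I5 EX; I6 RO; I7→M0
[20] I5 WR R2
[24] I6 EX
[25] I6 WR R0
[26] I7 RO; I8→A1
[27] I8 RO
[29] I8 EX
[30] I8 WR R0
[31] I7 EX
[32] I7 WR R4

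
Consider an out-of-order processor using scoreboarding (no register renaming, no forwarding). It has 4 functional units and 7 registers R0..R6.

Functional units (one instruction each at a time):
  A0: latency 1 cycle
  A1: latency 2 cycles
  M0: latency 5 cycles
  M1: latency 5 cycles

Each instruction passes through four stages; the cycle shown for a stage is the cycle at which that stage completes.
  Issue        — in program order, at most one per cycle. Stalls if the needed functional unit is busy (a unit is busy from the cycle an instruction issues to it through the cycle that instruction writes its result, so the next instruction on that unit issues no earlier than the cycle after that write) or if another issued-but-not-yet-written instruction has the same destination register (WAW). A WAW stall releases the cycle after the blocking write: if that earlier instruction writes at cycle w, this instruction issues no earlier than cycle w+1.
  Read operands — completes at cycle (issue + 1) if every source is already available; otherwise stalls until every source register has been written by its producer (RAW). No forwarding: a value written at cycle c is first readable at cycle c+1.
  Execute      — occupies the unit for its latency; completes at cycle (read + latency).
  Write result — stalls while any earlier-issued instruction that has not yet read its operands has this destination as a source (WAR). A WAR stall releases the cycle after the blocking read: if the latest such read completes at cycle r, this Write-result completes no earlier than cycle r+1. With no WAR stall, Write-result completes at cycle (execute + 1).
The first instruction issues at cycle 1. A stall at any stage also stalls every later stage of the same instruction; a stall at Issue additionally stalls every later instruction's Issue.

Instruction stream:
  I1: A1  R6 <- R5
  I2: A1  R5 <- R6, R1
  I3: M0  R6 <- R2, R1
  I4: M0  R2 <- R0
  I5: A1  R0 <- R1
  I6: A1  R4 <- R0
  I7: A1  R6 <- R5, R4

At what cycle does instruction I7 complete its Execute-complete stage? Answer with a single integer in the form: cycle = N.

cycle = 29

t=1  I1 issues→A1
t=2  I1 reads
t=4  I1 exec-done
t=5  I1 writes R6
t=6  I2 issues→A1
t=7  I2 reads, I3 issues→M0
t=8  I3 reads
t=9  I2 exec-done
t=10  I2 writes R5
t=13  I3 exec-done
t=14  I3 writes R6
t=15  I4 issues→M0
t=16  I4 reads, I5 issues→A1
t=17  I5 reads
t=19  I5 exec-done
t=20  I5 writes R0
t=21  I4 exec-done, I6 issues→A1
t=22  I4 writes R2, I6 reads
t=24  I6 exec-done
t=25  I6 writes R4
t=26  I7 issues→A1
t=27  I7 reads
t=29  I7 exec-done
t=30  I7 writes R6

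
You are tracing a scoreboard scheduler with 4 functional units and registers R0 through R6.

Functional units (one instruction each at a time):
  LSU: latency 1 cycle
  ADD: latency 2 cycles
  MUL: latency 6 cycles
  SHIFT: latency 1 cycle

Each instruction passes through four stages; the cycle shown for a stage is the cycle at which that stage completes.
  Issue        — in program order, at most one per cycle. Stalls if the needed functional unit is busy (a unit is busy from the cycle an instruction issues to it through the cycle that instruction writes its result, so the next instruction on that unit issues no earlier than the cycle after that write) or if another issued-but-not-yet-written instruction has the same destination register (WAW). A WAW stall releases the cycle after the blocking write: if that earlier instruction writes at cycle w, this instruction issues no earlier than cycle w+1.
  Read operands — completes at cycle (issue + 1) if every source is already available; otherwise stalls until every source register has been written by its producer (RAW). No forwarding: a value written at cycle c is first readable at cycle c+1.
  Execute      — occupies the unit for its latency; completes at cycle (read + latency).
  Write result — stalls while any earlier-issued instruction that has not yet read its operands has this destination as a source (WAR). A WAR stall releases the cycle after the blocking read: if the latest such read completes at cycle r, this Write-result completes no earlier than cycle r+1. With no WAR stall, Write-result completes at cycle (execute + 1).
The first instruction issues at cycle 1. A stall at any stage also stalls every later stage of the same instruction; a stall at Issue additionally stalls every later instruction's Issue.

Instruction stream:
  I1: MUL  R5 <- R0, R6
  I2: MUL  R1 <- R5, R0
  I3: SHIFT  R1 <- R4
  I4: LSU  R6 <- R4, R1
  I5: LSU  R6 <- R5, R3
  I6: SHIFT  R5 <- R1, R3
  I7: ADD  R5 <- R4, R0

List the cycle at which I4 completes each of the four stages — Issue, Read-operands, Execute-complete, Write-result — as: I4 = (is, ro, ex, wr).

I4 = (20, 23, 24, 25)

  I1 | 1 | 2 | 8 | 9
  I2 | 10 | 11 | 17 | 18   struct: MUL busy until I1 writes@9
  I3 | 19 | 20 | 21 | 22   WAW R1: wait I2 write@18
  I4 | 20 | 23 | 24 | 25   RAW R1: wait I3 write@22
  I5 | 26 | 27 | 28 | 29   struct: LSU busy until I4 writes@25
  I6 | 27 | 28 | 29 | 30
  I7 | 31 | 32 | 34 | 35   WAW R5: wait I6 write@30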